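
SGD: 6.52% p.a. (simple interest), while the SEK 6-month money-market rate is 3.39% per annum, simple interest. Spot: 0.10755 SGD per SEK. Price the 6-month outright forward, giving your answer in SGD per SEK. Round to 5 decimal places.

0.10921

T = 6/12 years.
Growth of 1 SGD over T: 1 + 0.0652×6/12 = 1.032600.
SEK growth factor: 1 + 0.0339×6/12 = 1.016950.
So F = 0.10755 × 1.032600 / 1.016950 = 0.1092051 (SGD/SEK).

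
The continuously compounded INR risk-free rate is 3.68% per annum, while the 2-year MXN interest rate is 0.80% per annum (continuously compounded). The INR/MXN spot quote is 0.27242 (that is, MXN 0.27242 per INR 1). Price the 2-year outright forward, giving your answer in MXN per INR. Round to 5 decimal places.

T = 2 years.
MXN accumulates by e^(0.0080×2) = 1.0161287.
Growth of 1 INR over T: e^(0.0368×2) = 1.0763762.
CIP: F = S · (grow MXN)/(grow INR) = 0.27242 × 1.0161287/1.0763762 = 0.2571720 MXN per INR.

0.25717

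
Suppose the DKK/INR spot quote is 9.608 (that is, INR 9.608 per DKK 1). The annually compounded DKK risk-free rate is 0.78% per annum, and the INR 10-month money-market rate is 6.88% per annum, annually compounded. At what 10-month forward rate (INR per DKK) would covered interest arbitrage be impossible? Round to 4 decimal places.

T = 10/12 years.
Growth of 1 INR over T: (1 + 0.0688)^(10/12) = 1.0570131.
Growth of 1 DKK over T: (1 + 0.0078)^(10/12) = 1.00649579.
CIP: F = S · (grow INR)/(grow DKK) = 9.608 × 1.0570131/1.00649579 = 10.090238 INR per DKK.

10.0902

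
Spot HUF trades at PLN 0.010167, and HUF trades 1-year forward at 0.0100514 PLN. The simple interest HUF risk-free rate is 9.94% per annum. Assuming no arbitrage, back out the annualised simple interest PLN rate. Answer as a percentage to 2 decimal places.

8.69%

T = 1 year.
CIP gives F = S · g_PLN/g_HUF, so g_PLN/g_HUF = 0.0100514/0.010167 = 0.9886299.
HUF growth factor: 1 + 0.0994×1 = 1.099400.
That pins the PLN growth at 1.0868997.
r = (1.0868997 − 1)/1 = 0.086900 → 8.69%.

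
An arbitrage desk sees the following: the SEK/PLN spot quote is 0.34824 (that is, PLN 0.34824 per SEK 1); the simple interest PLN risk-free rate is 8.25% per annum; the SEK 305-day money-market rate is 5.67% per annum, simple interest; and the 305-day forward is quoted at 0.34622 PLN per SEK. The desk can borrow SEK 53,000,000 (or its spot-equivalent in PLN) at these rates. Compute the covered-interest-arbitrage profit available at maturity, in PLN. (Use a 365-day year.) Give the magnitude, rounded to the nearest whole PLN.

PLN 510,039

T = 305/365 years.
Route A — deposit SEK, sell forward: 53,000,000 × 1.0473794521 × 0.34622 = PLN 19,219,056.84.
Route B — convert at spot, deposit PLN: 53,000,000 × 0.34824 × 1.0689383562 = PLN 19,729,095.94.
The quoted forward undervalues SEK, so borrow SEK, convert to PLN at spot, deposit the PLN at 8.25%, and buy SEK forward at 0.34622 to cover the loan.
Profit = 19,729,095.94 − 19,219,056.84 = PLN 510,039.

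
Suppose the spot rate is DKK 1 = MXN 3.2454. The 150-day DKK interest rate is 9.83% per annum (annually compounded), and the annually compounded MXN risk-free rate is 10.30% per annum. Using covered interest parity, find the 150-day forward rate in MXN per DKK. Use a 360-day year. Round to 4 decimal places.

3.2512

T = 150/360 years.
MXN accumulates by (1 + 0.1030)^(150/360) = 1.0416931.
Growth of 1 DKK over T: (1 + 0.0983)^(150/360) = 1.0398413.
So F = 3.2454 × 1.0416931 / 1.0398413 = 3.251180 (MXN/DKK).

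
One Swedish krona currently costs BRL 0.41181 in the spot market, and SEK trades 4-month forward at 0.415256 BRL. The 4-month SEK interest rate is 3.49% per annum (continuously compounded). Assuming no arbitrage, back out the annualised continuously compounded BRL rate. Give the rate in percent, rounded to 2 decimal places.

T = 4/12 years.
CIP gives F = S · g_BRL/g_SEK, so g_BRL/g_SEK = 0.415256/0.41181 = 1.0083679.
SEK growth factor: e^(0.0349×4/12) = 1.0117013.
So the BRL growth factor = 1.0201671.
r = ln(1.0201671)/(4/12) = 0.059899 → 5.99%.

5.99%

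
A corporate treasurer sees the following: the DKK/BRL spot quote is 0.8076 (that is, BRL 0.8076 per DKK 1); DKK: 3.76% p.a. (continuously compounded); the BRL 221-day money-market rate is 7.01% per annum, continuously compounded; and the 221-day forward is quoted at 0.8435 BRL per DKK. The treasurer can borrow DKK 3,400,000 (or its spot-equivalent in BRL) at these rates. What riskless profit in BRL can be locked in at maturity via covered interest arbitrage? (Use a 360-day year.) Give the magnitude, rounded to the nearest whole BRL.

T = 221/360 years.
Route A — deposit DKK, sell forward: 3,400,000 × 1.023350678 × 0.8435 = BRL 2,934,867.41.
Route B — convert at spot, deposit BRL: 3,400,000 × 0.8076 × 1.043972983 = BRL 2,866,582.78.
The quoted forward overvalues DKK, so borrow BRL, buy DKK at spot, deposit the DKK at 3.76%, and sell the proceeds forward at 0.8435.
The gap between the two covered legs is BRL 68,285.

BRL 68,285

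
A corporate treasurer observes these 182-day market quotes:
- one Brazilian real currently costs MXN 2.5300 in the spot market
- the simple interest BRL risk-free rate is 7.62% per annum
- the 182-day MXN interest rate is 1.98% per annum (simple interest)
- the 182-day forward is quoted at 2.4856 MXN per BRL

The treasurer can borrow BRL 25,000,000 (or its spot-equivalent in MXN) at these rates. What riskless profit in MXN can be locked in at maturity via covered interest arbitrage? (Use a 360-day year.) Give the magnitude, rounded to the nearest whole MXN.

T = 182/360 years.
Route A — deposit BRL, sell forward: 25,000,000 × 1.0385233333 × 2.4856 = MXN 64,533,839.93.
Route B — convert at spot, deposit MXN: 25,000,000 × 2.5300 × 1.010010 = MXN 63,883,132.50.
The quoted forward overvalues BRL, so borrow MXN, buy BRL at spot, deposit the BRL at 7.62%, and sell the proceeds forward at 2.4856.
The gap between the two covered legs is MXN 650,707.

MXN 650,707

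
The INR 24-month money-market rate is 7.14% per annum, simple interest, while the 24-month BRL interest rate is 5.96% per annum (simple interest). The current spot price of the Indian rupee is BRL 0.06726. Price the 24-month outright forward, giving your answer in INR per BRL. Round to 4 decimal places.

15.1812

T = 2 years.
Growth of 1 BRL over T: 1 + 0.0596×2 = 1.119200.
INR growth factor: 1 + 0.0714×2 = 1.142800.
So F = 0.06726 × 1.119200 / 1.142800 = 0.065871012 (BRL/INR).
Quoted the other way: 1/0.065871012 = 15.1812 INR per BRL.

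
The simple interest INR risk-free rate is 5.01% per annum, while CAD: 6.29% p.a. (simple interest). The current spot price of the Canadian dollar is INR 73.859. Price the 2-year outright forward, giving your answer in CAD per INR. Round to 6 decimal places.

0.013854

T = 2 years.
INR growth factor: 1 + 0.0501×2 = 1.100200.
CAD accumulates by 1 + 0.0629×2 = 1.125800.
Forward (INR per CAD) = 73.859 × 1.100200 / 1.125800 = 72.17949.
Quoted the other way: 1/72.17949 = 0.013854 CAD per INR.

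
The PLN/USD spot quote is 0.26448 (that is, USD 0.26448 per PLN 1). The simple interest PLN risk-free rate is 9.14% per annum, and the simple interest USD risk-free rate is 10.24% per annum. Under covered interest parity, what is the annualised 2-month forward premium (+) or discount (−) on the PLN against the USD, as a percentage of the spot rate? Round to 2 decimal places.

+1.08%

T = 2/12 years.
No-arbitrage forward: 0.26448 × 1.0170667 / 1.0152333 = 0.26495762 USD/PLN.
Annualised premium = (F − S)/S × (1/T) = (0.26495762 − 0.26448)/0.26448 ÷ (2/12) = 1.08%.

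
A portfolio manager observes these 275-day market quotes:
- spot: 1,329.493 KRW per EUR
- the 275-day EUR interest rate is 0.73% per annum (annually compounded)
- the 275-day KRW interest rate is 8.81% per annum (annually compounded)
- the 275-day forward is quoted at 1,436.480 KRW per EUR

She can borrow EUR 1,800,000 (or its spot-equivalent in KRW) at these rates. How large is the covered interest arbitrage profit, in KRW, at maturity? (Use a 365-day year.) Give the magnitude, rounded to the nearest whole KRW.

T = 275/365 years.
Invest the EUR and cover forward: 1,800,000 × 1.005495064954 × 1436.480 = KRW 2,599,872,391.63.
Convert at spot and invest in KRW: 1,800,000 × 1329.493 × 1.065680909261 = KRW 2,550,267,556.37.
The quoted forward overvalues EUR, so borrow KRW, buy EUR at spot, deposit the EUR at 0.73%, and sell the proceeds forward at 1,436.480.
Arbitrage profit = |2,599,872,391.63 − 2,550,267,556.37| = KRW 49,604,835.

KRW 49,604,835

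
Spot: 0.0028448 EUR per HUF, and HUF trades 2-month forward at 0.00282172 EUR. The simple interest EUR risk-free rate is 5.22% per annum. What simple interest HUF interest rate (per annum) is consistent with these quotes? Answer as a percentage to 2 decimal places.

10.17%

T = 2/12 years.
CIP gives F = S · g_EUR/g_HUF, so g_EUR/g_HUF = 0.00282172/0.0028448 = 0.9918870.
The EUR side grows by 1 + 0.0522×2/12 = 1.008700.
So the HUF growth factor = 1.0169505.
(1.0169505 − 1)/T = 0.101703, i.e. 10.17%.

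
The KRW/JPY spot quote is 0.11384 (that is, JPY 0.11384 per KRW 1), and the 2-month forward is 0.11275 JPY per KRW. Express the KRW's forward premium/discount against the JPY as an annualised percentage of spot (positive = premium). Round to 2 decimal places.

-5.74%

T = 2/12 years.
KRW trades forward at -0.95748% vs spot over the period.
Per annum: -0.0095748 / (2/12) = -0.057449 = -5.74%.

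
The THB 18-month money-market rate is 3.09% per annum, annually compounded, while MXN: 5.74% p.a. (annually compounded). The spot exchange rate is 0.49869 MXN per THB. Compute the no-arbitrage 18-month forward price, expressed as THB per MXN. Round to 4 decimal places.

T = 18/12 years.
MXN growth factor: (1 + 0.0574)^(18/12) = 1.087324.
THB growth factor: (1 + 0.0309)^(18/12) = 1.0467062.
So F = 0.49869 × 1.087324 / 1.0467062 = 0.5180418 (MXN/THB).
Invert for THB per MXN: 1 / 0.5180418 = 1.9303.

1.9303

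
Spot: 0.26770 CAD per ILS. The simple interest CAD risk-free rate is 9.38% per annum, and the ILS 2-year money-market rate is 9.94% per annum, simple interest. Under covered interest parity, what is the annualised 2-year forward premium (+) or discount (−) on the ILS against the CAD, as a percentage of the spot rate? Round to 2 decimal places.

T = 2 years.
CIP forward (CAD per ILS) = 0.2677 × 1.187600/1.198800 = 0.26519897.
(F − S)/S ÷ T = (0.26519897 − 0.2677)/0.2677/2 = -0.004671 → -0.47%.

-0.47%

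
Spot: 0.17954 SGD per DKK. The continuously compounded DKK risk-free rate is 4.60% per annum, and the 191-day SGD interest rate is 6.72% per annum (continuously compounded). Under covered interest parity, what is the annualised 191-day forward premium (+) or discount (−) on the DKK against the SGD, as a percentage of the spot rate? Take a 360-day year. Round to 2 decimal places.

T = 191/360 years.
F = S · g_SGD/g_DKK = 0.17954 × 1.0362965/1.0247058 = 0.18157082.
(F − S)/S ÷ T = (0.18157082 − 0.17954)/0.17954/(191/360) = 0.021320 → 2.13%.

+2.13%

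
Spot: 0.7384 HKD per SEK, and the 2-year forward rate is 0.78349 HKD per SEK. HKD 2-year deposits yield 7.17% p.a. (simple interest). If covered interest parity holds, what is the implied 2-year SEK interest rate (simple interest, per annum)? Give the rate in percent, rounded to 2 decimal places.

T = 2 years.
F/S = 0.78349/0.7384 = 1.0610645 = (growth of HKD) / (growth of SEK).
HKD growth factor: 1 + 0.0717×2 = 1.143400.
So the SEK growth factor = 1.0775971.
(1.0775971 − 1)/T = 0.038799, i.e. 3.88%.

3.88%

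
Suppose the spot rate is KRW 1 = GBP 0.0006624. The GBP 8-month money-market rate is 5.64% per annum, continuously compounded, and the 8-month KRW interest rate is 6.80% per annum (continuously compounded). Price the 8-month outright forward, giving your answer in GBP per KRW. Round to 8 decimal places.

T = 8/12 years.
GBP accumulates by e^(0.0564×8/12) = 1.0383158.
Growth of 1 KRW over T: e^(0.0680×8/12) = 1.0463766.
CIP: F = S · (grow GBP)/(grow KRW) = 0.0006624 × 1.0383158/1.0463766 = 0.0006572972 GBP per KRW.

0.00065730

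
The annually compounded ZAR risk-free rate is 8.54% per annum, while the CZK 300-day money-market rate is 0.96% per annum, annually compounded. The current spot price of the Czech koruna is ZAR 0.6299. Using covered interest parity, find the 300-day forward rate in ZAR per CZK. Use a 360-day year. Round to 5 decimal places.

0.66907

T = 300/360 years.
Growth of 1 ZAR over T: (1 + 0.0854)^(300/360) = 1.0706763.
Growth of 1 CZK over T: (1 + 0.0096)^(300/360) = 1.0079936.
CIP: F = S · (grow ZAR)/(grow CZK) = 0.6299 × 1.0706763/1.0079936 = 0.6690707 ZAR per CZK.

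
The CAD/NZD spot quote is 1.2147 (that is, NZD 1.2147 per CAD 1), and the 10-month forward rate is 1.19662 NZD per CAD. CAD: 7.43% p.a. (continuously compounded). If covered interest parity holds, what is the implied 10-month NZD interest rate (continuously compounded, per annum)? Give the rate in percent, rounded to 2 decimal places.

5.63%

T = 10/12 years.
F/S = 1.19662/1.2147 = 0.9851157 = (growth of NZD) / (growth of CAD).
CAD growth factor: e^(0.0743×10/12) = 1.0638737.
That pins the NZD growth at 1.0480387.
r = ln(1.0480387)/(10/12) = 0.056305 → 5.63%.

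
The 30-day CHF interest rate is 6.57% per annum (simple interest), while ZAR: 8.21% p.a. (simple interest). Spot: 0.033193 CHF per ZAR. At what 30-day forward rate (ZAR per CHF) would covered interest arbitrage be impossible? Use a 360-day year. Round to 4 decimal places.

T = 30/360 years.
CHF accumulates by 1 + 0.0657×30/360 = 1.005475.
ZAR accumulates by 1 + 0.0821×30/360 = 1.00684167.
CIP: F = S · (grow CHF)/(grow ZAR) = 0.033193 × 1.005475/1.00684167 = 0.033147944 CHF per ZAR.
Invert for ZAR per CHF: 1 / 0.033147944 = 30.1678.

30.1678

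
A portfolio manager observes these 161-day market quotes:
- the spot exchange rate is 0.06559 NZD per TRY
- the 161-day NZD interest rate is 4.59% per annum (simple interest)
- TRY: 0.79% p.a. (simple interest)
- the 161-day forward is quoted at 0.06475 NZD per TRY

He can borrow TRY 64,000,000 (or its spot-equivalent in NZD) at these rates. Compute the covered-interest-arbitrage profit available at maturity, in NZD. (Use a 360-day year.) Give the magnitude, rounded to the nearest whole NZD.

NZD 125,289

T = 161/360 years.
Invest the TRY and cover forward: 64,000,000 × 1.003533056 × 0.06475 = NZD 4,158,640.98.
Convert at spot and invest in NZD: 64,000,000 × 0.06559 × 1.0205275 = NZD 4,283,929.52.
The quoted forward undervalues TRY, so borrow TRY, convert to NZD at spot, deposit the NZD at 4.59%, and buy TRY forward at 0.06475 to cover the loan.
Arbitrage profit = |4,158,640.98 − 4,283,929.52| = NZD 125,289.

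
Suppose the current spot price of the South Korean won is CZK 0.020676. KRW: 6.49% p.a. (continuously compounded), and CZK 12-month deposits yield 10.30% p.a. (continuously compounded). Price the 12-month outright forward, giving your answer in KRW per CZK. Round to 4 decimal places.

T = 1 year.
CZK growth factor: e^(0.1030×1) = 1.10849141.
KRW accumulates by e^(0.0649×1) = 1.06705231.
So F = 0.020676 × 1.10849141 / 1.06705231 = 0.021478955 (CZK/KRW).
Invert for KRW per CZK: 1 / 0.021478955 = 46.5572.

46.5572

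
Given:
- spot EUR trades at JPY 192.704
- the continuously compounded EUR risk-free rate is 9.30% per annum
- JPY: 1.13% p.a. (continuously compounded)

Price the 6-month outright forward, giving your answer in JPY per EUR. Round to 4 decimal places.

184.9907

T = 6/12 years.
JPY accumulates by e^(0.0113×6/12) = 1.005665991.
EUR accumulates by e^(0.0930×6/12) = 1.047598079.
So F = 192.704 × 1.005665991 / 1.047598079 = 184.990659 (JPY/EUR).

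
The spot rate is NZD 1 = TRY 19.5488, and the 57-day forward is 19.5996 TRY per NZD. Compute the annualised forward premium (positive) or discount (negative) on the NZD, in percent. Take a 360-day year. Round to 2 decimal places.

+1.64%

T = 57/360 years.
Period premium: (19.5996 − 19.5488)/19.5488 = 0.0025986.
×(1/T) gives 1.64% p.a.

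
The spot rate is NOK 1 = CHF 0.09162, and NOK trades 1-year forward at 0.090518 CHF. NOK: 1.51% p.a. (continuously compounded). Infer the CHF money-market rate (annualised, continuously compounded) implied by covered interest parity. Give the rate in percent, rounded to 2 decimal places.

0.30%

T = 1 year.
By CIP, F/S equals the CHF-to-NOK growth ratio: 0.090518/0.09162 = 0.9879721.
The NOK side grows by e^(0.0151×1) = 1.0152146.
So the CHF growth factor = 1.0030037.
Take logs: ln 1.0030037 / 1 = 0.002999, so 0.30%.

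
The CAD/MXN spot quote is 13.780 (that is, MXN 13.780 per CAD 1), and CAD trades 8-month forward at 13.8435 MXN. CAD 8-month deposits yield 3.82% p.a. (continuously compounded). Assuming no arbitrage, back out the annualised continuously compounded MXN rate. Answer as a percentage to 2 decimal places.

4.51%

T = 8/12 years.
CIP gives F = S · g_MXN/g_CAD, so g_MXN/g_CAD = 13.8435/13.78 = 1.0046081.
The CAD side grows by e^(0.0382×8/12) = 1.0257937.
Hence g_MXN = 1.0305207.
Take logs: ln 1.0305207 / (8/12) = 0.045096, so 4.51%.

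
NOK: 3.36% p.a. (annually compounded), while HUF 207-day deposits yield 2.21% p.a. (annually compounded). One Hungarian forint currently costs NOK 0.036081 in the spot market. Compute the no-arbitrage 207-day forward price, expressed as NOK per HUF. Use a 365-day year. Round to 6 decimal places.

T = 207/365 years.
NOK accumulates by (1 + 0.0336)^(207/365) = 1.0189189.
Growth of 1 HUF over T: (1 + 0.0221)^(207/365) = 1.0124741.
Forward (NOK per HUF) = 0.036081 × 1.0189189 / 1.0124741 = 0.03631067.

0.036311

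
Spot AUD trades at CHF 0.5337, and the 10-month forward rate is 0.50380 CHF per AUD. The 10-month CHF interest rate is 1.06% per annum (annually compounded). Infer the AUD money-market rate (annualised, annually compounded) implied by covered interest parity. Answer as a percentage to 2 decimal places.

8.30%

T = 10/12 years.
CIP gives F = S · g_CHF/g_AUD, so g_CHF/g_AUD = 0.5038/0.5337 = 0.9439760.
CHF growth factor: (1 + 0.0106)^(10/12) = 1.0088256.
So the AUD growth factor = 1.0686984.
Annualise: 1.0686984^(12/10) − 1 = 0.082994 = 8.30%.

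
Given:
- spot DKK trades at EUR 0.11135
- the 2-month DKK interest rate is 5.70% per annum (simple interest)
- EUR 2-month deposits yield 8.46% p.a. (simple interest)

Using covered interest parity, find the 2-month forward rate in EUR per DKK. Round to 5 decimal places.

0.11186

T = 2/12 years.
Growth of 1 EUR over T: 1 + 0.0846×2/12 = 1.014100.
DKK growth factor: 1 + 0.0570×2/12 = 1.009500.
So F = 0.11135 × 1.014100 / 1.009500 = 0.1118574 (EUR/DKK).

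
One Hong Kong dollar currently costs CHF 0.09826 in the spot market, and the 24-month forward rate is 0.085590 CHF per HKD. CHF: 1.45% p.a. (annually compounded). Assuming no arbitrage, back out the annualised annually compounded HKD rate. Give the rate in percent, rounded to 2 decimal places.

T = 2 years.
By CIP, F/S equals the CHF-to-HKD growth ratio: 0.08559/0.09826 = 0.8710564.
CHF growth factor: (1 + 0.0145)^2 = 1.0292102.
That pins the HKD growth at 1.1815655.
Annualise: 1.1815655^(1/2) − 1 = 0.086998 = 8.70%.

8.70%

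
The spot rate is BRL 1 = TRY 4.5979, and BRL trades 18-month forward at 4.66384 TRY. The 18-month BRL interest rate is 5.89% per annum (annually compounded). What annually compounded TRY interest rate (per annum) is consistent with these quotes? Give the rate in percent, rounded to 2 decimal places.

T = 18/12 years.
By CIP, F/S equals the TRY-to-BRL growth ratio: 4.66384/4.5979 = 1.0143413.
The BRL side grows by (1 + 0.0589)^(18/12) = 1.0896385.
So the TRY growth factor = 1.1052653.
Annualise: 1.1052653^(12/18) − 1 = 0.069000 = 6.90%.

6.90%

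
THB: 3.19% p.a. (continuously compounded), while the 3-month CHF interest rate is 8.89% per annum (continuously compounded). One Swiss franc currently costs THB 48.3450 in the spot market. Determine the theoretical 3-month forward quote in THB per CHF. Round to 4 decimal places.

47.6610

T = 3/12 years.
THB accumulates by e^(0.0319×3/12) = 1.00800689.
CHF accumulates by e^(0.0889×3/12) = 1.02247382.
So F = 48.345 × 1.00800689 / 1.02247382 = 47.660969 (THB/CHF).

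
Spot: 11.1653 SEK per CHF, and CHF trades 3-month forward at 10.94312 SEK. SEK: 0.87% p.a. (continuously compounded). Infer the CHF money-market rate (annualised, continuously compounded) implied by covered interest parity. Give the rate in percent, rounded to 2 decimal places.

T = 3/12 years.
CIP gives F = S · g_SEK/g_CHF, so g_SEK/g_CHF = 10.94312/11.1653 = 0.9801008.
The SEK side grows by e^(0.0087×3/12) = 1.0021774.
That pins the CHF growth at 1.0225248.
Take logs: ln 1.0225248 / (3/12) = 0.089099, so 8.91%.

8.91%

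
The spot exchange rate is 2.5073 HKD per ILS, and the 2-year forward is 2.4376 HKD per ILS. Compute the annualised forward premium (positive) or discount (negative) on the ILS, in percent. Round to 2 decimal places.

T = 2 years.
Period premium: (2.4376 − 2.5073)/2.5073 = -0.0277988.
Annualise by dividing by T: -0.0277988 / 2 = -0.013899 → -1.39%.

-1.39%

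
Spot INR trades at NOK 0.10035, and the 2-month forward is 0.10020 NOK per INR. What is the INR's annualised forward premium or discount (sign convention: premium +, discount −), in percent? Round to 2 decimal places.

T = 2/12 years.
Period premium: (0.10020 − 0.10035)/0.10035 = -0.0014948.
Annualise by dividing by T: -0.0014948 / (2/12) = -0.008969 → -0.90%.

-0.90%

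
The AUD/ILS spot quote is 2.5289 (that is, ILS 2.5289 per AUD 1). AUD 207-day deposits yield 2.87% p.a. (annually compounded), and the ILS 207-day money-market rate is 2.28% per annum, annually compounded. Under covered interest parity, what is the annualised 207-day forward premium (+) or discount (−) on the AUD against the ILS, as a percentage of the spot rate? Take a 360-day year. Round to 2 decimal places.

T = 207/360 years.
F = S · g_ILS/g_AUD = 2.5289 × 1.0130472/1.0164032 = 2.5205500.
(F − S)/S ÷ T = (2.5205500 − 2.5289)/2.5289/(207/360) = -0.005742 → -0.57%.

-0.57%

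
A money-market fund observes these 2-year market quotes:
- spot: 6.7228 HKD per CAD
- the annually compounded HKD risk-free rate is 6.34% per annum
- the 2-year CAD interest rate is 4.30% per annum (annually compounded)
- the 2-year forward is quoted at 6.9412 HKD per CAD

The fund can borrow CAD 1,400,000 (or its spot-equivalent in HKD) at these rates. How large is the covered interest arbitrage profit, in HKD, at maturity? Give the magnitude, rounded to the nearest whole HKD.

T = 2 years.
Route A — deposit CAD, sell forward: 1,400,000 × 1.087849 × 6.9412 = HKD 10,571,368.47.
Route B — convert at spot, deposit HKD: 1,400,000 × 6.7228 × 1.13081956 = HKD 10,643,183.23.
The quoted forward undervalues CAD, so borrow CAD, convert to HKD at spot, deposit the HKD at 6.34%, and buy CAD forward at 6.9412 to cover the loan.
The gap between the two covered legs is HKD 71,815.

HKD 71,815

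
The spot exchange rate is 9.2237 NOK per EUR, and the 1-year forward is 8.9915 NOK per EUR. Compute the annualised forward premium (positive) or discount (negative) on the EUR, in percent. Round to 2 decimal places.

-2.52%

T = 1 year.
Period premium: (8.9915 − 9.2237)/9.2237 = -0.0251743.
Annualise by dividing by T: -0.0251743 / 1 = -0.025174 → -2.52%.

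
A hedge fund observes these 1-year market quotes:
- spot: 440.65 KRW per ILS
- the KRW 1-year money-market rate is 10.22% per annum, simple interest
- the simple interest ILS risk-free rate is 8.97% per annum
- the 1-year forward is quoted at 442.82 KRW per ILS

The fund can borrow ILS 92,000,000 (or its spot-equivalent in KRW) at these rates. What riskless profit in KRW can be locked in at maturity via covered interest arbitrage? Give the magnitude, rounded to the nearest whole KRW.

KRW 289,199,792

T = 1 year.
Invest the ILS and cover forward: 92,000,000 × 1.089700 × 442.82 = KRW 44,393,767,768.00.
Convert at spot and invest in KRW: 92,000,000 × 440.65 × 1.102200 = KRW 44,682,967,560.00.
The quoted forward undervalues ILS, so borrow ILS, convert to KRW at spot, deposit the KRW at 10.22%, and buy ILS forward at 442.82 to cover the loan.
Profit = 44,682,967,560.00 − 44,393,767,768.00 = KRW 289,199,792.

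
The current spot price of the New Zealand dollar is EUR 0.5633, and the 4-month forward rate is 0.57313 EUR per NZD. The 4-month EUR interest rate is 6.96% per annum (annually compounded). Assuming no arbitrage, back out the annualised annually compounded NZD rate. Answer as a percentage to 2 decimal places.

T = 4/12 years.
By CIP, F/S equals the EUR-to-NZD growth ratio: 0.57313/0.5633 = 1.0174507.
The EUR side grows by (1 + 0.0696)^(4/12) = 1.0226817.
Hence g_NZD = 1.0051413.
Annualise: 1.0051413^(12/4) − 1 = 0.015503 = 1.55%.

1.55%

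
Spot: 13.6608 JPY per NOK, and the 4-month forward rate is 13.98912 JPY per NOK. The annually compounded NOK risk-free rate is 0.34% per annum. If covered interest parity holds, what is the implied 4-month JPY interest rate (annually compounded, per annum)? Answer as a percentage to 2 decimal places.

T = 4/12 years.
By CIP, F/S equals the JPY-to-NOK growth ratio: 13.98912/13.6608 = 1.0240337.
NOK growth factor: (1 + 0.0034)^(4/12) = 1.0011321.
Hence g_JPY = 1.025193.
r = 1.025193^(12/4) − 1 = 0.077499 → 7.75%.

7.75%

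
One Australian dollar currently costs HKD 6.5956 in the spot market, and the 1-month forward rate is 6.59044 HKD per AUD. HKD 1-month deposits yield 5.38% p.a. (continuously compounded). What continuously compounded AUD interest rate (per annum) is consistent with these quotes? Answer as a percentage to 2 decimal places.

T = 1/12 years.
By CIP, F/S equals the HKD-to-AUD growth ratio: 6.59044/6.5956 = 0.9992177.
HKD growth factor: e^(0.0538×1/12) = 1.0044934.
So the AUD growth factor = 1.0052798.
r = ln(1.0052798)/(1/12) = 0.063191 → 6.32%.

6.32%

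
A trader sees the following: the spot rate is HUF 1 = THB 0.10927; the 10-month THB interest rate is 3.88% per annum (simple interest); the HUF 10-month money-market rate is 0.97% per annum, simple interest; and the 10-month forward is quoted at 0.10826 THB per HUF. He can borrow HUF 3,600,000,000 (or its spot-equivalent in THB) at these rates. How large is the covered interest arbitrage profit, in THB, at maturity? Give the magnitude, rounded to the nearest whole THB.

T = 10/12 years.
Route A — deposit HUF, sell forward: 3,600,000,000 × 1.00808333333 × 0.10826 = THB 392,886,366.00.
Route B — convert at spot, deposit THB: 3,600,000,000 × 0.10927 × 1.03233333333 = THB 406,091,028.00.
The quoted forward undervalues HUF, so borrow HUF, convert to THB at spot, deposit the THB at 3.88%, and buy HUF forward at 0.10826 to cover the loan.
Arbitrage profit = |392,886,366.00 − 406,091,028.00| = THB 13,204,662.

THB 13,204,662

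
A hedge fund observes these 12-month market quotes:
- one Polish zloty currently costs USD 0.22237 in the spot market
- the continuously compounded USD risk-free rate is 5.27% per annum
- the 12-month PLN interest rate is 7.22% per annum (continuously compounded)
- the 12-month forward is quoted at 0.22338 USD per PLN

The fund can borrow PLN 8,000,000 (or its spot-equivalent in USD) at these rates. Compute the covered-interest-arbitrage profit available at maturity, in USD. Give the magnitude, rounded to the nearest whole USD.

USD 45,611

T = 1 year.
Invest the PLN and cover forward: 8,000,000 × 1.074870297 × 0.22338 = USD 1,920,836.22.
Convert at spot and invest in USD: 8,000,000 × 0.22237 × 1.054113364 = USD 1,875,225.51.
The quoted forward overvalues PLN, so borrow USD, buy PLN at spot, deposit the PLN at 7.22%, and sell the proceeds forward at 0.22338.
Profit = 1,920,836.22 − 1,875,225.51 = USD 45,611.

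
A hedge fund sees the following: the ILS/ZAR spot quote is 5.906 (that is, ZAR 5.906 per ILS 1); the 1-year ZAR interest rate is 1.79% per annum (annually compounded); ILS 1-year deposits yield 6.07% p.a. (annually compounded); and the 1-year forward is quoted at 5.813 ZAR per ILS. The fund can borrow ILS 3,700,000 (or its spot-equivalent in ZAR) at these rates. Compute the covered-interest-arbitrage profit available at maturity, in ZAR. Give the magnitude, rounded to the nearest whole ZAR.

T = 1 year.
Invest the ILS and cover forward: 3,700,000 × 1.060700 × 5.813 = ZAR 22,813,641.67.
Convert at spot and invest in ZAR: 3,700,000 × 5.906 × 1.017900 = ZAR 22,243,354.38.
The quoted forward overvalues ILS, so borrow ZAR, buy ILS at spot, deposit the ILS at 6.07%, and sell the proceeds forward at 5.813.
Arbitrage profit = |22,813,641.67 − 22,243,354.38| = ZAR 570,287.

ZAR 570,287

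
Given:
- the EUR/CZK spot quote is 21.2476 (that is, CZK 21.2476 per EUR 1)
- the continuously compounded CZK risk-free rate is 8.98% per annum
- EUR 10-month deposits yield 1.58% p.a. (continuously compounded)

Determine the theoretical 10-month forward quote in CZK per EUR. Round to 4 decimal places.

T = 10/12 years.
CZK growth factor: e^(0.0898×10/12) = 1.07770452.
Growth of 1 EUR over T: e^(0.0158×10/12) = 1.01325373.
So F = 21.2476 × 1.07770452 / 1.01325373 = 22.599112 (CZK/EUR).

22.5991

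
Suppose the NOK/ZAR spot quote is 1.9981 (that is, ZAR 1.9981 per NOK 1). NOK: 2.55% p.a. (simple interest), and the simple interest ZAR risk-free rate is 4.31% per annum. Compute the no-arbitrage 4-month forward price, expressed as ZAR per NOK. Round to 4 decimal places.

T = 4/12 years.
ZAR growth factor: 1 + 0.0431×4/12 = 1.0143667.
Growth of 1 NOK over T: 1 + 0.0255×4/12 = 1.008500.
CIP: F = S · (grow ZAR)/(grow NOK) = 1.9981 × 1.0143667/1.008500 = 2.009723 ZAR per NOK.

2.0097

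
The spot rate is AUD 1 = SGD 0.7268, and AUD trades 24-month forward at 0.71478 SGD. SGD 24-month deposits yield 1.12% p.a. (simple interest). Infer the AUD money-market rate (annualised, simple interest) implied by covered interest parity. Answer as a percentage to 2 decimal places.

1.98%

T = 2 years.
CIP gives F = S · g_SGD/g_AUD, so g_SGD/g_AUD = 0.71478/0.7268 = 0.9834618.
SGD growth factor: 1 + 0.0112×2 = 1.022400.
Hence g_AUD = 1.039593.
(1.039593 − 1)/T = 0.019796, i.e. 1.98%.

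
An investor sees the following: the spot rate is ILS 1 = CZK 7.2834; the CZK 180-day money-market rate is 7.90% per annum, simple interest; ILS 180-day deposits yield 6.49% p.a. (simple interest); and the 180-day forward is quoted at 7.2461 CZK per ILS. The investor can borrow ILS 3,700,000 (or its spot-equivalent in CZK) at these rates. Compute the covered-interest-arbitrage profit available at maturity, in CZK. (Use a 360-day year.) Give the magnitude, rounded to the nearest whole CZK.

T = 180/360 years.
Route A — deposit ILS, sell forward: 3,700,000 × 1.032450 × 7.2461 = CZK 27,680,573.00.
Route B — convert at spot, deposit CZK: 3,700,000 × 7.2834 × 1.039500 = CZK 28,013,048.91.
The quoted forward undervalues ILS, so borrow ILS, convert to CZK at spot, deposit the CZK at 7.90%, and buy ILS forward at 7.2461 to cover the loan.
The gap between the two covered legs is CZK 332,476.

CZK 332,476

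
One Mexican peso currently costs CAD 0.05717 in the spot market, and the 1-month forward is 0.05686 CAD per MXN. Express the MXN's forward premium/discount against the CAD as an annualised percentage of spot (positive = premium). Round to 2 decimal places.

-6.51%

T = 1/12 years.
(F − S)/S = (0.05686 − 0.05717)/0.05717 = -0.0054224.
Annualise by dividing by T: -0.0054224 / (1/12) = -0.065069 → -6.51%.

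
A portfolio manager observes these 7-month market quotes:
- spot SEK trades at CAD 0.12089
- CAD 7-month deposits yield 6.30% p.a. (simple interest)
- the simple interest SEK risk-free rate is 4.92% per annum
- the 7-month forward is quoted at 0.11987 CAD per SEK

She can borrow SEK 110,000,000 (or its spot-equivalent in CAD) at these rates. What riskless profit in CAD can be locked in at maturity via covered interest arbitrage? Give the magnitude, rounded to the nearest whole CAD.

CAD 222,468

T = 7/12 years.
Keep in SEK, deliver into the forward: 110,000,000·1.028700·0.11987 = CAD 13,564,129.59.
Swap to CAD now, deposit: 110,000,000·0.12089·1.036750 = CAD 13,786,597.83.
The quoted forward undervalues SEK, so borrow SEK, convert to CAD at spot, deposit the CAD at 6.30%, and buy SEK forward at 0.11987 to cover the loan.
The gap between the two covered legs is CAD 222,468.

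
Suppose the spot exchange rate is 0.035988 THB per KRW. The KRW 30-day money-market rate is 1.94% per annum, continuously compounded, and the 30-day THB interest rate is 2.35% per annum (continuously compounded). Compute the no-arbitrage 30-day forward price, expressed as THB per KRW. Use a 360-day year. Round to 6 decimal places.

T = 30/360 years.
THB growth factor: e^(0.0235×30/360) = 1.0019603.
KRW growth factor: e^(0.0194×30/360) = 1.001618.
So F = 0.035988 × 1.0019603 / 1.001618 = 0.03600030 (THB/KRW).

0.036000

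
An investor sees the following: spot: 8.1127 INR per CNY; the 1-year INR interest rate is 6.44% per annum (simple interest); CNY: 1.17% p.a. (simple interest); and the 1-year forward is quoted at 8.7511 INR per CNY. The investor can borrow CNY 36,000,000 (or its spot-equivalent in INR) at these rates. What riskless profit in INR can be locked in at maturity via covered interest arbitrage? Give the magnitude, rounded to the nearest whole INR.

INR 7,859,880

T = 1 year.
Keep in CNY, deliver into the forward: 36,000,000·1.011700·8.7511 = INR 318,725,563.32.
Swap to INR now, deposit: 36,000,000·8.1127·1.064400 = INR 310,865,683.68.
The quoted forward overvalues CNY, so borrow INR, buy CNY at spot, deposit the CNY at 1.17%, and sell the proceeds forward at 8.7511.
Arbitrage profit = |318,725,563.32 − 310,865,683.68| = INR 7,859,880.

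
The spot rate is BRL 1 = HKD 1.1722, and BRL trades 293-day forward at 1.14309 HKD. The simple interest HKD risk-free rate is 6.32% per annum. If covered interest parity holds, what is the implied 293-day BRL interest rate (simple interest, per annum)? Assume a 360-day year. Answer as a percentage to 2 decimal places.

9.61%

T = 293/360 years.
CIP gives F = S · g_HKD/g_BRL, so g_HKD/g_BRL = 1.14309/1.1722 = 0.9751664.
HKD growth factor: 1 + 0.0632×293/360 = 1.0514378.
Hence g_BRL = 1.0782137.
(1.0782137 − 1)/T = 0.096099, i.e. 9.61%.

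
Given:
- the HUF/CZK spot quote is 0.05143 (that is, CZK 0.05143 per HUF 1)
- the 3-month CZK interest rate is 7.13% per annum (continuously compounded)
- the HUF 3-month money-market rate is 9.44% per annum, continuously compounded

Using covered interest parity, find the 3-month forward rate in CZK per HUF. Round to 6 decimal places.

T = 3/12 years.
CZK growth factor: e^(0.0713×3/12) = 1.0179848.
HUF accumulates by e^(0.0944×3/12) = 1.0238807.
Forward (CZK per HUF) = 0.05143 × 1.0179848 / 1.0238807 = 0.05113385.

0.051134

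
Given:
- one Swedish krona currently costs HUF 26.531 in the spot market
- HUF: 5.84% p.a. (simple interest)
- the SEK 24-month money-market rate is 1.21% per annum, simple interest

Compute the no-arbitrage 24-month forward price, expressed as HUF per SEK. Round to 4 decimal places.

T = 2 years.
Growth of 1 HUF over T: 1 + 0.0584×2 = 1.116800.
SEK accumulates by 1 + 0.0121×2 = 1.024200.
Forward (HUF per SEK) = 26.531 × 1.116800 / 1.024200 = 28.929722.

28.9297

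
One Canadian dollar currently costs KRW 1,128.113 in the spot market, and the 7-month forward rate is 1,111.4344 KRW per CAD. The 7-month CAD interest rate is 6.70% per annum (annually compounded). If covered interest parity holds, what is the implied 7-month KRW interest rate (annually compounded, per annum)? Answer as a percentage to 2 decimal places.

4.01%

T = 7/12 years.
F/S = 1111.4344/1128.113 = 0.9852155 = (growth of KRW) / (growth of CAD).
The CAD side grows by (1 + 0.0670)^(7/12) = 1.0385544.
So the KRW growth factor = 1.0231999.
r = 1.0231999^(12/7) − 1 = 0.040100 → 4.01%.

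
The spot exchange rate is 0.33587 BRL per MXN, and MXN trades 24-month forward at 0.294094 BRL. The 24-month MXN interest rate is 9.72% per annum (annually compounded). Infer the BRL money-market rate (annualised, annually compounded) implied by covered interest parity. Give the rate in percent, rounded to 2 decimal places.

T = 2 years.
By CIP, F/S equals the BRL-to-MXN growth ratio: 0.294094/0.33587 = 0.8756185.
MXN growth factor: (1 + 0.0972)^2 = 1.2038478.
Hence g_BRL = 1.0541114.
r = 1.0541114^(1/2) − 1 = 0.026699 → 2.67%.

2.67%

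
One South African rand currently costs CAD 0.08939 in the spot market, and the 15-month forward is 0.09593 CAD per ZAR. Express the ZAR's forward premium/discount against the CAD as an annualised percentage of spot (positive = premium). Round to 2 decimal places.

+5.85%

T = 15/12 years.
(F − S)/S = (0.09593 − 0.08939)/0.08939 = 0.0731625.
Per annum: 0.0731625 / (15/12) = 0.058530 = 5.85%.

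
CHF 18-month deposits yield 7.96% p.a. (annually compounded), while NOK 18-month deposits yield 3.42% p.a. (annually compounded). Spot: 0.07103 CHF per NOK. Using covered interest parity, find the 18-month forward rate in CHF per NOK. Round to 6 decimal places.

0.075758

T = 18/12 years.
CHF accumulates by (1 + 0.0796)^(18/12) = 1.1217454.
NOK growth factor: (1 + 0.0342)^(18/12) = 1.0517361.
CIP: F = S · (grow CHF)/(grow NOK) = 0.07103 × 1.1217454/1.0517361 = 0.07575814 CHF per NOK.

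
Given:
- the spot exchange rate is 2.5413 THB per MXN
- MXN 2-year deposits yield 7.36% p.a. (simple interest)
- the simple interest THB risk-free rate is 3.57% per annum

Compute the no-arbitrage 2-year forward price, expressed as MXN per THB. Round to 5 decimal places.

T = 2 years.
THB accumulates by 1 + 0.0357×2 = 1.071400.
Growth of 1 MXN over T: 1 + 0.0736×2 = 1.147200.
Forward (THB per MXN) = 2.5413 × 1.071400 / 1.147200 = 2.373386.
Invert for MXN per THB: 1 / 2.373386 = 0.42134.

0.42134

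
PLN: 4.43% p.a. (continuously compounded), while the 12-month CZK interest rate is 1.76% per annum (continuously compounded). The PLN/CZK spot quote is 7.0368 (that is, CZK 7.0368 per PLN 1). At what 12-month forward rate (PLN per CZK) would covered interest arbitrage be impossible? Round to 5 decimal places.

0.14596

T = 1 year.
CZK growth factor: e^(0.0176×1) = 1.0177558.
Growth of 1 PLN over T: e^(0.0443×1) = 1.0452959.
CIP: F = S · (grow CZK)/(grow PLN) = 7.0368 × 1.0177558/1.0452959 = 6.851404 CZK per PLN.
Quoted the other way: 1/6.851404 = 0.14596 PLN per CZK.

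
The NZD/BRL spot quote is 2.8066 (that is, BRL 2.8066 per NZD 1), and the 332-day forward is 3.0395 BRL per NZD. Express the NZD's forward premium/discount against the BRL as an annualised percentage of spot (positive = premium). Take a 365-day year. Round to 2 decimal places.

+9.12%

T = 332/365 years.
NZD trades forward at +8.29830% vs spot over the period.
Annualise by dividing by T: 0.0829830 / (332/365) = 0.091231 → 9.12%.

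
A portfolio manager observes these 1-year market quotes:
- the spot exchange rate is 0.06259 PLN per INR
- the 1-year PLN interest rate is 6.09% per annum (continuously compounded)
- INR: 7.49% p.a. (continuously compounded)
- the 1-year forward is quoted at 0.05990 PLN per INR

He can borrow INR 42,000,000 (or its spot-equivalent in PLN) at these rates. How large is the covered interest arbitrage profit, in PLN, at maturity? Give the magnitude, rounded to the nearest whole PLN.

PLN 82,378

T = 1 year.
Route A — deposit INR, sell forward: 42,000,000 × 1.077776368 × 0.05990 = PLN 2,711,469.79.
Route B — convert at spot, deposit PLN: 42,000,000 × 0.06259 × 1.06279263 = PLN 2,793,848.01.
The quoted forward undervalues INR, so borrow INR, convert to PLN at spot, deposit the PLN at 6.09%, and buy INR forward at 0.05990 to cover the loan.
The gap between the two covered legs is PLN 82,378.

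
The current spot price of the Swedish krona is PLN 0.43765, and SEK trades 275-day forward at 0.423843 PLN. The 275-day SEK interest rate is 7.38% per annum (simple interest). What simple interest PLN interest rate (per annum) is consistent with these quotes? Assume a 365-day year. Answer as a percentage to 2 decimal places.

2.96%

T = 275/365 years.
By CIP, F/S equals the PLN-to-SEK growth ratio: 0.423843/0.43765 = 0.9684520.
SEK growth factor: 1 + 0.0738×275/365 = 1.0556027.
So the PLN growth factor = 1.0223005.
(1.0223005 − 1)/T = 0.029599, i.e. 2.96%.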